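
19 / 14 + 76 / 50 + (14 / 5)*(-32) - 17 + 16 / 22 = -396533/3850 = -103.00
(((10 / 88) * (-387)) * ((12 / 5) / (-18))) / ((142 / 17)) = 2193/3124 = 0.70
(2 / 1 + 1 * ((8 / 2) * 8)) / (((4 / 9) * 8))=153/16 = 9.56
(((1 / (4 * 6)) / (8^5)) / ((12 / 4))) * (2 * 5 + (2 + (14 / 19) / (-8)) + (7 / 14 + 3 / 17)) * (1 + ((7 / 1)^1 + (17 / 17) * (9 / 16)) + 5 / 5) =16259/318767104 = 0.00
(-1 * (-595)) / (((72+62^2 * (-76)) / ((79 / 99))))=-47005/28915128 = 0.00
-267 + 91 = -176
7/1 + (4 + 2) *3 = 25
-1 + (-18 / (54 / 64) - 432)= -454.33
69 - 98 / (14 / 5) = 34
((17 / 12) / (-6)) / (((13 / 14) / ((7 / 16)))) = -833/7488 = -0.11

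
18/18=1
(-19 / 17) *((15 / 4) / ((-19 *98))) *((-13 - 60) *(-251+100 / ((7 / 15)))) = 281415/46648 = 6.03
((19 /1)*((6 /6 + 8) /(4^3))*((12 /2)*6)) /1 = 1539/16 = 96.19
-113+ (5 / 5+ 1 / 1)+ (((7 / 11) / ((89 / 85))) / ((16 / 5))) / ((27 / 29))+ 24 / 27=-46482797/422928 = -109.91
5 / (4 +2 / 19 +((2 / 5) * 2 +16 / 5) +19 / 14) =1330/2517 = 0.53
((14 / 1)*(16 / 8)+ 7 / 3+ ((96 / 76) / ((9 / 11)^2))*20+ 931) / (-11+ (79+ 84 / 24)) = 1025048/73359 = 13.97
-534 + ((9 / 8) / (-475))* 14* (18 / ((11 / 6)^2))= -30701856/57475 = -534.18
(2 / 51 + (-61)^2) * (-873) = -55223943/17 = -3248467.24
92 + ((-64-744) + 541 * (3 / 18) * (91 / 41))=-126905/246 = -515.87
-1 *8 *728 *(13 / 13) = -5824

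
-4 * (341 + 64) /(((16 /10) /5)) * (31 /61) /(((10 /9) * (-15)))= 37665/244 = 154.36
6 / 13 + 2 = 32/13 = 2.46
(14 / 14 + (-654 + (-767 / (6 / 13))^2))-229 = 99389089/36 = 2760808.03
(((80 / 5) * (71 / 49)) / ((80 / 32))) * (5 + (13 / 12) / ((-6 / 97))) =-255884/2205 = -116.05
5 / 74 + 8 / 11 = 647/814 = 0.79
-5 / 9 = -0.56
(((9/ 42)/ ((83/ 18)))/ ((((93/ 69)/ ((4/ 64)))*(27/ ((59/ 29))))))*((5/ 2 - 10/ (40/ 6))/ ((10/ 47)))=63779/83571040 = 0.00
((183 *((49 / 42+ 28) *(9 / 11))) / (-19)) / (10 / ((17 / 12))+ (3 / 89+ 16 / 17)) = -1710135/59774 = -28.61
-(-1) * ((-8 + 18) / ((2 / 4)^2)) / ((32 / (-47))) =-235/4 = -58.75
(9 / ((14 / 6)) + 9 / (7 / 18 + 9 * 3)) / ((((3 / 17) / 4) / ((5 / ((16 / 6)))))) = 72225/406 = 177.89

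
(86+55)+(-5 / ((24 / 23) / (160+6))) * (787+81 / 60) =-30092435/48 = -626925.73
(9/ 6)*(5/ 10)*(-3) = -9/4 = -2.25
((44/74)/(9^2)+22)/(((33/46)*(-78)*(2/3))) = -68954/116883 = -0.59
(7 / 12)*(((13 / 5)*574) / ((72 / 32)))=52234/135 = 386.92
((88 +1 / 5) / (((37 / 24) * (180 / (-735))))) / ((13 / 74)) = -86436/65 = -1329.78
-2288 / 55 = -208/5 = -41.60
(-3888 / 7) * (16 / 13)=-62208/91 = -683.60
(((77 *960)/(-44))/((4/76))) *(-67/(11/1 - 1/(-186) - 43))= -397787040/5951 = -66843.73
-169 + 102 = -67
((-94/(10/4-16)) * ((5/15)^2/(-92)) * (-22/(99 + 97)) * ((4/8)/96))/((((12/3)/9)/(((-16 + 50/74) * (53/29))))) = -27401/88449536 = 0.00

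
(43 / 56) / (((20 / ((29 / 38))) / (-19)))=-1247/2240 = -0.56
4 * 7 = 28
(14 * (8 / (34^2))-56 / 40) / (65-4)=-1883/88145 = -0.02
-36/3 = -12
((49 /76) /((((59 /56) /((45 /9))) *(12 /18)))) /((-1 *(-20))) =1029/4484 = 0.23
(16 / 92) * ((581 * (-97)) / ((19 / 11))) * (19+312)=-820783348/437 = -1878222.76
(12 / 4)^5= 243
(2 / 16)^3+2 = 1025/512 = 2.00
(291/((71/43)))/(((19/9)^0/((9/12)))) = 37539/284 = 132.18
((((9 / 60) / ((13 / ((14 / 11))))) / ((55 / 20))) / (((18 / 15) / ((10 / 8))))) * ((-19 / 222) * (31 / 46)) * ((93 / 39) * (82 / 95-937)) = 0.72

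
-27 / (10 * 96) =-9/320 = -0.03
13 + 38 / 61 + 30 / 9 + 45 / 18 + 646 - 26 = 234041/366 = 639.46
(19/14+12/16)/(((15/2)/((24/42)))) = 118/735 = 0.16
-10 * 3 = -30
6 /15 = 2/5 = 0.40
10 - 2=8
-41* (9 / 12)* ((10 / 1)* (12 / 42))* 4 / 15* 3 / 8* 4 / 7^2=-246/343 = -0.72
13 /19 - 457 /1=-8670/19 = -456.32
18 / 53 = 0.34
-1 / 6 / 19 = -0.01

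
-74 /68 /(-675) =37/22950 = 0.00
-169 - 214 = -383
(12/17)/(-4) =-3/17 = -0.18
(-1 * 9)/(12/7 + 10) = -63/82 = -0.77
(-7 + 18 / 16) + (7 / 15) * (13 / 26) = -677/120 = -5.64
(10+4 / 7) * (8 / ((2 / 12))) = 3552/7 = 507.43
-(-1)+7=8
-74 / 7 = -10.57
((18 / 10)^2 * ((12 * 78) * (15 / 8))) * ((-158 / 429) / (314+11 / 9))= -1036638/156035 = -6.64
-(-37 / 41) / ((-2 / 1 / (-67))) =2479/82 = 30.23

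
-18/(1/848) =-15264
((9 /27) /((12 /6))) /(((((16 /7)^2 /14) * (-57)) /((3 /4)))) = -343/58368 = -0.01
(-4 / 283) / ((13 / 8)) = -32/3679 = -0.01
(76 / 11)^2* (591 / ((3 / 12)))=13654464/121 = 112846.81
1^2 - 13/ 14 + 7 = 99/14 = 7.07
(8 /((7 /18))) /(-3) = -48/7 = -6.86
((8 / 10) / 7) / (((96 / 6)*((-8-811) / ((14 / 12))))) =-1/98280 = 0.00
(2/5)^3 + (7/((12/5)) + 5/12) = 1274/375 = 3.40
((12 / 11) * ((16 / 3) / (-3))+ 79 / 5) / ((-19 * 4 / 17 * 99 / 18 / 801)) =-10380693/22990 = -451.53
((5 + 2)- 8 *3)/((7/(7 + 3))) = -170/7 = -24.29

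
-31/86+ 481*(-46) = -1902867/86 = -22126.36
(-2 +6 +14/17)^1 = 82/17 = 4.82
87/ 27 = 29/9 = 3.22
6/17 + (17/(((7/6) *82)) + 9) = 46500/4879 = 9.53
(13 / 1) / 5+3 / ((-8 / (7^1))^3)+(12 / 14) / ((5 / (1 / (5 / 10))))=16721/17920 = 0.93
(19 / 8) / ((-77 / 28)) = -19/22 = -0.86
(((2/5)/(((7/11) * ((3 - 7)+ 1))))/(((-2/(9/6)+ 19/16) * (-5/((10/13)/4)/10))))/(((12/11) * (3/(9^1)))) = -968/637 = -1.52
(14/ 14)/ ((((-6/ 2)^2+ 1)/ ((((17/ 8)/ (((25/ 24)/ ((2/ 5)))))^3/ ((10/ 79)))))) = 20958858/48828125 = 0.43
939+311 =1250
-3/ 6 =-1/2 = -0.50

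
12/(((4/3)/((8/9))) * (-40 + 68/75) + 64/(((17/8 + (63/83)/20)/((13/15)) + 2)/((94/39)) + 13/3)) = -174100650/700973443 = -0.25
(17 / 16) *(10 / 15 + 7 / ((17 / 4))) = 59/24 = 2.46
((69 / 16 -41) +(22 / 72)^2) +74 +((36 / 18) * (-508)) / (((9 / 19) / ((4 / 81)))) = -399577/5832 = -68.51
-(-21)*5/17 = 105/17 = 6.18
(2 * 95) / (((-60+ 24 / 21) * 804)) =-665/165624 = 0.00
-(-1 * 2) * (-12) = -24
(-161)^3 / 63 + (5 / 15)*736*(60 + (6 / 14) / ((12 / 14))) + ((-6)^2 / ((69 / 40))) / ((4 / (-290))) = -10952977/207 = -52912.93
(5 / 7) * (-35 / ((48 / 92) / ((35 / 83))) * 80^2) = -32200000/249 = -129317.27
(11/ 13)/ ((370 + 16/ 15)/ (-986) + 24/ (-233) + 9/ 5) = 18953385/29582072 = 0.64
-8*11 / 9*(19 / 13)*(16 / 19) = -1408/117 = -12.03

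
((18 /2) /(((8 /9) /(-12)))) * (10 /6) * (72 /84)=-1215/7 = -173.57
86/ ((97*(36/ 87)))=1247/582 = 2.14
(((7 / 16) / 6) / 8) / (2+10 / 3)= 7/4096 = 0.00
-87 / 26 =-3.35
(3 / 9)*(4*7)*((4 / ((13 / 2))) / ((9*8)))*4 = 112/351 = 0.32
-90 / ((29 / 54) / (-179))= 869940/29 = 29997.93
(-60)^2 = 3600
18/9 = 2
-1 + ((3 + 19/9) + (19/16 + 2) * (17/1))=8395/144 = 58.30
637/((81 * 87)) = 637/7047 = 0.09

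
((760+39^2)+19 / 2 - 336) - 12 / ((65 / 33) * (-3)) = 254349/130 = 1956.53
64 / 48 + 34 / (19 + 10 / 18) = 811/264 = 3.07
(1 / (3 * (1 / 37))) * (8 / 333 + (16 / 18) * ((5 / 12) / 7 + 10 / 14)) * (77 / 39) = 54758/3159 = 17.33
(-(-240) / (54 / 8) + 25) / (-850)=-0.07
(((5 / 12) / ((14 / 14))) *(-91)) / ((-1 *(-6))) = -6.32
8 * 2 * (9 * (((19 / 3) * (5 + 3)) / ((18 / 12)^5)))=77824/81 = 960.79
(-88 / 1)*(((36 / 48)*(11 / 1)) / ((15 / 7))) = -1694/5 = -338.80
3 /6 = 1/2 = 0.50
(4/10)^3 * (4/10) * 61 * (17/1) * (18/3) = 99552/625 = 159.28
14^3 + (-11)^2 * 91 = 13755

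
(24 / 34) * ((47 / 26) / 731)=282/161551 = 0.00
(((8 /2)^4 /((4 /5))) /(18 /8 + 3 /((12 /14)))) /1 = 1280/23 = 55.65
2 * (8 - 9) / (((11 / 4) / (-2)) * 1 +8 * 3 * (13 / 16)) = -16/145 = -0.11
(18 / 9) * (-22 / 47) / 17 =-0.06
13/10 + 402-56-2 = 3453/10 = 345.30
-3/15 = -1/5 = -0.20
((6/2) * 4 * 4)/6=8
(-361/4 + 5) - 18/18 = -345/4 = -86.25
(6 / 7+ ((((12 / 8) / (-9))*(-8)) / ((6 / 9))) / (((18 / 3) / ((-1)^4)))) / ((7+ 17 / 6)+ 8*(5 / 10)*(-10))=-50/1267 = -0.04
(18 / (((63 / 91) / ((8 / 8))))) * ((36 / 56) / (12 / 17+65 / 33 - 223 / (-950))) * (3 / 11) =17005950/10857371 = 1.57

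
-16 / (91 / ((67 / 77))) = -1072/7007 = -0.15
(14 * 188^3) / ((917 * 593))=13289344/77683 = 171.07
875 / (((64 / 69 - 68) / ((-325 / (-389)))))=-1509375/138484 = -10.90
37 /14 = 2.64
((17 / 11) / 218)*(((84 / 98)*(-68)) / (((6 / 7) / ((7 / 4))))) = -2023/2398 = -0.84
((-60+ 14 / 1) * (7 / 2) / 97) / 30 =-161/2910 = -0.06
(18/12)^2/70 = 9/280 = 0.03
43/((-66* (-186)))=43/12276 = 0.00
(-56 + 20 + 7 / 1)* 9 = -261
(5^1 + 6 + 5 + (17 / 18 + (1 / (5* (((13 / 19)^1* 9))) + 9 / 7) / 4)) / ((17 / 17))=23579/1365 = 17.27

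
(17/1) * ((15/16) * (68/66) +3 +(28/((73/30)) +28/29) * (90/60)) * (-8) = -71810737/23287 = -3083.73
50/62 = 25/31 = 0.81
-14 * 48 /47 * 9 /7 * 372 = -321408/47 = -6838.47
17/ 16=1.06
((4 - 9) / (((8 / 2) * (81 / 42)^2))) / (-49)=5/729 = 0.01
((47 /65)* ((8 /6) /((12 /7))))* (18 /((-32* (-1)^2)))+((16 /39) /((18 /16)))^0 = 711/1040 = 0.68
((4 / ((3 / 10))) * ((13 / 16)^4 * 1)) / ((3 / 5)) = 714025/73728 = 9.68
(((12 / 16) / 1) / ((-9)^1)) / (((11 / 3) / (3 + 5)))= -2/11 = -0.18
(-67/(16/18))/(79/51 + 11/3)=-30753/2128 = -14.45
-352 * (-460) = 161920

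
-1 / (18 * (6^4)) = -1/23328 = 0.00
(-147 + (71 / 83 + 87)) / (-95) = 4909/7885 = 0.62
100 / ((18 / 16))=800/9 = 88.89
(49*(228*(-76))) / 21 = -40432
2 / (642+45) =2/687 = 0.00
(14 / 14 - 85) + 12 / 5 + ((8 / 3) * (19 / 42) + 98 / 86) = -1073497/13545 = -79.25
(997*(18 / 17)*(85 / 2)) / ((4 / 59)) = 2647035/4 = 661758.75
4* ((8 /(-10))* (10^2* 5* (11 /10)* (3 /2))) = -2640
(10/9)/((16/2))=5/36 = 0.14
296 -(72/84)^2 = 295.27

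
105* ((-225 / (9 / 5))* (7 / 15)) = -6125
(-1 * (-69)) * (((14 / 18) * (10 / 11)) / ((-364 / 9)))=-345/286 = -1.21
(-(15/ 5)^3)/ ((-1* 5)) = 5.40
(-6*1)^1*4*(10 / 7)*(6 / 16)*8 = -720/7 = -102.86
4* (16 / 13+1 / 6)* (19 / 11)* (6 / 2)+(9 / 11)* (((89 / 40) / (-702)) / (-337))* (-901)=334924771/11565840 = 28.96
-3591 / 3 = -1197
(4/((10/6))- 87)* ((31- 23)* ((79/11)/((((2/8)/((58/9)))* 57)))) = -6891328/3135 = -2198.19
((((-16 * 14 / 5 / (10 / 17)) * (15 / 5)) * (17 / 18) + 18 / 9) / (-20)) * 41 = 438.26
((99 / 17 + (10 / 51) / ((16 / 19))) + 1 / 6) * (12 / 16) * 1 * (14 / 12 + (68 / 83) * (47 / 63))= 47207627/5689152 = 8.30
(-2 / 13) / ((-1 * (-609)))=-2/7917 = 0.00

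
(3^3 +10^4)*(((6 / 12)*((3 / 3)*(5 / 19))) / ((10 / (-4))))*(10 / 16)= -50135/152 = -329.84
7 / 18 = 0.39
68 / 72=17/18 = 0.94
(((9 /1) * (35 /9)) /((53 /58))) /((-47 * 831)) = -2030/2070021 = 0.00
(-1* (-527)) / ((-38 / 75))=-39525/38 = -1040.13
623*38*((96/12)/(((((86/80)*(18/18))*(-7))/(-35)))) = 37878400/43 = 880893.02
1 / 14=0.07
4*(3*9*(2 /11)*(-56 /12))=-1008/11 = -91.64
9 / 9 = 1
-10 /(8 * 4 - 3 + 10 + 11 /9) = -45/181 = -0.25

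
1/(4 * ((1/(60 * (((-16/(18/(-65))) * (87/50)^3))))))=2853513/625 = 4565.62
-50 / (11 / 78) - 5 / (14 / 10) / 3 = -82175/231 = -355.74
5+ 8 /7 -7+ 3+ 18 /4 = 93/14 = 6.64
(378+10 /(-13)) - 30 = 4514/13 = 347.23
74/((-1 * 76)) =-37/38 = -0.97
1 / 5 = 0.20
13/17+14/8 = 171/68 = 2.51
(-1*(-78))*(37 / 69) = 962/23 = 41.83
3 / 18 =1/6 = 0.17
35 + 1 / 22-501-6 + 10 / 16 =-41477/88 = -471.33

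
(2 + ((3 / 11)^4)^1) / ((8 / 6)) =88089/58564 = 1.50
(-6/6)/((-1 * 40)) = 1/40 = 0.02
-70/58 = -35/29 = -1.21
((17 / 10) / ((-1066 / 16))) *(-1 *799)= 20.39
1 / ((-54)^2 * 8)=1/23328 = 0.00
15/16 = 0.94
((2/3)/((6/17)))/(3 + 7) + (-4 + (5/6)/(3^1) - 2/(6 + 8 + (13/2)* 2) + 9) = 728/135 = 5.39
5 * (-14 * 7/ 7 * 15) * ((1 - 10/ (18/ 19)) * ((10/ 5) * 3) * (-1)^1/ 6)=-30100/3 = -10033.33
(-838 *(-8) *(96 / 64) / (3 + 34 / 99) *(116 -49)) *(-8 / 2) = -806059.79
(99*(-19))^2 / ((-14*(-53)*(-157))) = -3538161/116494 = -30.37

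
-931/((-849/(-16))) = -14896/849 = -17.55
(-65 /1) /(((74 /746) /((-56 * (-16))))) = -21723520/37 = -587122.16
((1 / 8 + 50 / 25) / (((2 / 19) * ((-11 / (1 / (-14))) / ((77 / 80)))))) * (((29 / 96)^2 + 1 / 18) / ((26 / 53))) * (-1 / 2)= -7720669/408944640 = -0.02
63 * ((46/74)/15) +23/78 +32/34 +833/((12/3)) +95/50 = 214.00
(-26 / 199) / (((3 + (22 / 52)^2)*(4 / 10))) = -43940/427651 = -0.10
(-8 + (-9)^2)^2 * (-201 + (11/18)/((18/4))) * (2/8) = -43351415/162 = -267601.33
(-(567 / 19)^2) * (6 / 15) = -642978/1805 = -356.22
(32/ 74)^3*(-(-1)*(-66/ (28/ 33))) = -2230272/354571 = -6.29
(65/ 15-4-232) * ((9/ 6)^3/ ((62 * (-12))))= 2085/1984 = 1.05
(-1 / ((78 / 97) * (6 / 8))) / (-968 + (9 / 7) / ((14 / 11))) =19012/11087505 = 0.00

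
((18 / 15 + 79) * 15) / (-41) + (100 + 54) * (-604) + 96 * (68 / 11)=-41695801/451 = -92451.89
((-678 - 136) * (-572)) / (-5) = -465608/5 = -93121.60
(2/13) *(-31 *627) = -38874/13 = -2990.31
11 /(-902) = -1/82 = -0.01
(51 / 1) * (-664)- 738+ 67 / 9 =-311351/9 = -34594.56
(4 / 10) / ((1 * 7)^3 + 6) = 2/1745 = 0.00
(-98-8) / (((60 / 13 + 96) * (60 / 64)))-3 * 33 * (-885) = 429746063/4905 = 87613.88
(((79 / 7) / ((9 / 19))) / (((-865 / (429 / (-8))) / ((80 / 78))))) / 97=16511/1057203 = 0.02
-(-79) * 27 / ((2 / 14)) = 14931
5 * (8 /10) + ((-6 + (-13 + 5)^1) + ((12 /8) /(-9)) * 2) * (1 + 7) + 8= -308/3 = -102.67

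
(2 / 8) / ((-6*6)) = -1/144 = -0.01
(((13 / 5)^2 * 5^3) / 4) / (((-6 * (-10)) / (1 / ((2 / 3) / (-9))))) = -1521/32 = -47.53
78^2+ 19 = 6103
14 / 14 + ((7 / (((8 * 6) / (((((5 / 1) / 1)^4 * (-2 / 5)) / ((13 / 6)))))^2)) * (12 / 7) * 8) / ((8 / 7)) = 328801/676 = 486.39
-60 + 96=36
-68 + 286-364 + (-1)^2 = -145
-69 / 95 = -0.73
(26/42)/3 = 13/63 = 0.21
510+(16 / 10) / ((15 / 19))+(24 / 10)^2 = 38834/75 = 517.79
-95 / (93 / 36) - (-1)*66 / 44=-2187/62 = -35.27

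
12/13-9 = -105/13 = -8.08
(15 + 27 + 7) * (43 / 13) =2107/13 = 162.08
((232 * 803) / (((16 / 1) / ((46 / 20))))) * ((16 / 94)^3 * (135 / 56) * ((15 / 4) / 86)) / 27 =16068030/31250723 = 0.51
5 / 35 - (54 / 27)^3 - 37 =-314/7 = -44.86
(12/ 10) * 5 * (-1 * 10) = -60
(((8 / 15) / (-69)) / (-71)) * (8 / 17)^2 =512/21237165 = 0.00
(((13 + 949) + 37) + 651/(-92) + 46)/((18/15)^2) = 2387225/3312 = 720.78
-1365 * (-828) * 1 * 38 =42948360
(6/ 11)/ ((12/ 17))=17/22 = 0.77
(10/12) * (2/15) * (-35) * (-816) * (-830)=-7901600/3 = -2633866.67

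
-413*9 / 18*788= -162722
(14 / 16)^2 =49/64 = 0.77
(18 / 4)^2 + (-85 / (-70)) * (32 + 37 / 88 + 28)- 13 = 99321/1232 = 80.62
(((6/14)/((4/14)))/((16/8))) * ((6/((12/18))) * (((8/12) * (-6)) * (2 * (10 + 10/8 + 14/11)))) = -14877/22 = -676.23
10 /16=5/8 = 0.62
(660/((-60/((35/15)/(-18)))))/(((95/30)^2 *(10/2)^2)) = 154/27075 = 0.01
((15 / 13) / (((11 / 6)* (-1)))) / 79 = -0.01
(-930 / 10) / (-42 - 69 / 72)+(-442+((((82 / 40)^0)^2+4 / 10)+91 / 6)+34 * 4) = -8885213/30930 = -287.27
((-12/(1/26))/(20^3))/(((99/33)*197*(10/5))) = -13/394000 = 0.00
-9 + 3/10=-87/10 = -8.70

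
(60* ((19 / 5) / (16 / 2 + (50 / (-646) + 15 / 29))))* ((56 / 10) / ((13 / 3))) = 34.91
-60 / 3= -20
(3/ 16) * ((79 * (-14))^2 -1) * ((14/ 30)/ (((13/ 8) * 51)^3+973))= 1336608/7120303 = 0.19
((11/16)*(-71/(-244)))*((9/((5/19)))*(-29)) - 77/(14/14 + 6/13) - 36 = -287.10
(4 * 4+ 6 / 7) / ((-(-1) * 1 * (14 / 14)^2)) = 118/7 = 16.86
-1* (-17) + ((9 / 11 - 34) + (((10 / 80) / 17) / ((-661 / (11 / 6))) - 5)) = -125674729/5933136 = -21.18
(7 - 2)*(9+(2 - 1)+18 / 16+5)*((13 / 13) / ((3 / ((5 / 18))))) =1075/144 = 7.47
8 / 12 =0.67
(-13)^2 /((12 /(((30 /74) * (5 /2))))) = 4225/296 = 14.27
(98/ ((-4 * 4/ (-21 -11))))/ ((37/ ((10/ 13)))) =1960/481 = 4.07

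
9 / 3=3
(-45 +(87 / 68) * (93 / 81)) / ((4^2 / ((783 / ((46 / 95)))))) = -4399.53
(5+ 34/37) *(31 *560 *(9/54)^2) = 316820/111 = 2854.23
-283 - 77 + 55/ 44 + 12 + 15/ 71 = -98417/284 = -346.54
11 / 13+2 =37/13 = 2.85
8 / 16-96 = -191/2 = -95.50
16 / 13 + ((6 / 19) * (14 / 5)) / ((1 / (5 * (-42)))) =-45560/247 = -184.45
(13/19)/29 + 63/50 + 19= 558813/27550 = 20.28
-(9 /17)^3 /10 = -729/49130 = -0.01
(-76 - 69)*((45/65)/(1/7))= -9135/13 = -702.69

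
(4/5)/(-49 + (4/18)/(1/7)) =-36/2135 = -0.02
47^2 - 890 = 1319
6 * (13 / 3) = 26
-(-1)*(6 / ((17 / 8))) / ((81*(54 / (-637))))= -5096/12393 = -0.41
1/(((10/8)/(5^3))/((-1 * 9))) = -900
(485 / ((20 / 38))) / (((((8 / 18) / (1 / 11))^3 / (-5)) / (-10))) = 33588675/85184 = 394.31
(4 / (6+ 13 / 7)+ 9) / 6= 523/330 = 1.58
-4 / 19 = -0.21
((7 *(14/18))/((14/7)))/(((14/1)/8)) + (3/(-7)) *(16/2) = -118/63 = -1.87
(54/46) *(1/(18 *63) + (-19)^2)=409375/966 = 423.78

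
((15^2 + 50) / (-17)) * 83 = -22825/17 = -1342.65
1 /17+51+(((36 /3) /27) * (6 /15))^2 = 1758788/34425 = 51.09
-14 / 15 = -0.93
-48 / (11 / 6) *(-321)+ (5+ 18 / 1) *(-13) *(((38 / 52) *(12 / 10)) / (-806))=372579861/44330 = 8404.69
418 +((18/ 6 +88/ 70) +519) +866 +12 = 63674/35 = 1819.26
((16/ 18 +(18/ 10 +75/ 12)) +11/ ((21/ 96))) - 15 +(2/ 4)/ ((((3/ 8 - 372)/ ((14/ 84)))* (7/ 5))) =55221293/1248660 = 44.22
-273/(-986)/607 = 273/598502 = 0.00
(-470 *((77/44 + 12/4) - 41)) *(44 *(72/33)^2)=39254400/11 = 3568581.82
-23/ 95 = -0.24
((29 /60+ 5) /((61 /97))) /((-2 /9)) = -95739/2440 = -39.24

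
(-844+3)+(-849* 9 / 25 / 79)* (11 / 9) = -845.73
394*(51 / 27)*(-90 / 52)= -16745/13 = -1288.08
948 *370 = 350760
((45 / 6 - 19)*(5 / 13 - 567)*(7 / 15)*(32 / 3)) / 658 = 1355344/27495 = 49.29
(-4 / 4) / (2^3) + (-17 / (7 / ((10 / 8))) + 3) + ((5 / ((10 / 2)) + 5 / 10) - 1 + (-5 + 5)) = 19/56 = 0.34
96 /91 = 1.05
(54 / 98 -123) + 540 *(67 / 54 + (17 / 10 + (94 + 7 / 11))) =52569.19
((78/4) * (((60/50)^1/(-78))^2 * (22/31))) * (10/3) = 22/2015 = 0.01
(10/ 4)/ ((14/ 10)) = 25/14 = 1.79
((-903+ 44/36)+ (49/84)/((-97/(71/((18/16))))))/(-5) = 472550/2619 = 180.43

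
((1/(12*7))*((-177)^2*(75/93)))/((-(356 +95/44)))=-957275/1139901 = -0.84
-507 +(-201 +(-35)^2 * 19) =22567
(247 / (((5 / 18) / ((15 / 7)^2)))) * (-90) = -18006300/49 = -367475.51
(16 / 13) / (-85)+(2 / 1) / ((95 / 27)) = 2326/4199 = 0.55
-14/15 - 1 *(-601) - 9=8866/15 = 591.07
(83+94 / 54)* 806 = 1844128/27 = 68301.04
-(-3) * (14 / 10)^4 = 7203/625 = 11.52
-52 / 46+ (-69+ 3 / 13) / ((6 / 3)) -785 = -245334/299 = -820.52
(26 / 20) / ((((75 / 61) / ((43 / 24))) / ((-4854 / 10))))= -919.54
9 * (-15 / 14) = -135/14 = -9.64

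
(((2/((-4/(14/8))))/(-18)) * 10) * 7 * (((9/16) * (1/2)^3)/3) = 245/3072 = 0.08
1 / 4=0.25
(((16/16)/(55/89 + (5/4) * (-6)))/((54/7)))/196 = -89/926100 = 0.00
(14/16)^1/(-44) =-7/352 = -0.02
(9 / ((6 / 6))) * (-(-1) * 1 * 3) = 27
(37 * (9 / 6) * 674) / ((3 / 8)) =99752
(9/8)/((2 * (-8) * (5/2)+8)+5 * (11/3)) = -0.08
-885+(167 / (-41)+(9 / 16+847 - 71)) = -73807/656 = -112.51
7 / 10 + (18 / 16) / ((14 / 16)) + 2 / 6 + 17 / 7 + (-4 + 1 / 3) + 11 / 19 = 1.66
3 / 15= 1/5 = 0.20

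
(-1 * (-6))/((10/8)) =24/5 = 4.80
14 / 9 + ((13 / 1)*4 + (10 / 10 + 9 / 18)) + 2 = 57.06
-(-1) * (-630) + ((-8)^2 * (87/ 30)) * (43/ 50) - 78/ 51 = -1002816/2125 = -471.91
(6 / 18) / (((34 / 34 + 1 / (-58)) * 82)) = 29/7011 = 0.00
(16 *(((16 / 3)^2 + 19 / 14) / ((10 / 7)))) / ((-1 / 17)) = -51068/9 = -5674.22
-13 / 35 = -0.37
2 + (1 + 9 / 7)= 30/7 = 4.29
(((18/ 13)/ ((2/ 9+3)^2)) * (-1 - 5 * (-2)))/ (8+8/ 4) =6561/54665 = 0.12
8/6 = 4/3 = 1.33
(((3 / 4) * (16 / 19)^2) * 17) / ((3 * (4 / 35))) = 9520/361 = 26.37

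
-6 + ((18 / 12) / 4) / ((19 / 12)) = -5.76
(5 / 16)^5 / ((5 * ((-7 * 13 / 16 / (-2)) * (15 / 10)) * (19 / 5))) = 3125/84983808 = 0.00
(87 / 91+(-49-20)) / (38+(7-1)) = -1548/1001 = -1.55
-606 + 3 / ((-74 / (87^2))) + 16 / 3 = -201469/222 = -907.52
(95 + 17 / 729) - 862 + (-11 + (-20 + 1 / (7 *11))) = -44792096/56133 = -797.96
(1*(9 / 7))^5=59049/16807 = 3.51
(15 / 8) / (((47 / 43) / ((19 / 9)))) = 3.62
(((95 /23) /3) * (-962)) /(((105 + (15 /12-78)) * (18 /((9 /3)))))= -7.81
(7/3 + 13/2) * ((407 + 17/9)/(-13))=-97520/351 = -277.83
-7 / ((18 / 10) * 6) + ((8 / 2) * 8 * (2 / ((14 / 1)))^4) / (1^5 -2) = -85763/129654 = -0.66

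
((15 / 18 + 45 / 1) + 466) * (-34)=-52207/3 = -17402.33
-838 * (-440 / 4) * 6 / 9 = 184360/3 = 61453.33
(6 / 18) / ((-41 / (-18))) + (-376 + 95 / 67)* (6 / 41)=-150180/2747 = -54.67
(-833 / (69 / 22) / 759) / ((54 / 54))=-1666/4761 = -0.35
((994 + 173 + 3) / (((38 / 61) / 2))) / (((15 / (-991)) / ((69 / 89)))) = -325347282/1691 = -192399.34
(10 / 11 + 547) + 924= 16191/11 = 1471.91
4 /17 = 0.24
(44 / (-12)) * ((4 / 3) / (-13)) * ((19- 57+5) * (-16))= 7744/39 = 198.56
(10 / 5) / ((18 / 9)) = 1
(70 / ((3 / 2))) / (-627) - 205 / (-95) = 3919/1881 = 2.08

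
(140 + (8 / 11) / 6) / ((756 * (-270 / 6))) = -1156/280665 = 0.00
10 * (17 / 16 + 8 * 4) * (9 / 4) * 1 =23805/32 = 743.91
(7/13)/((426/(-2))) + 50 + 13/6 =96295/1846 = 52.16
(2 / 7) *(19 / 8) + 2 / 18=199/252 = 0.79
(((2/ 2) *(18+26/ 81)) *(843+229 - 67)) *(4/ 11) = 1988560/297 = 6695.49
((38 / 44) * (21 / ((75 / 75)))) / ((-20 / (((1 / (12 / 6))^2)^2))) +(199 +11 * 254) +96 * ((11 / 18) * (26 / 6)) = 3247.17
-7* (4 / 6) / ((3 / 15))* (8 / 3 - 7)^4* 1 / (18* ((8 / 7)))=-6997445/17496 = -399.95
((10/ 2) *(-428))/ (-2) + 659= 1729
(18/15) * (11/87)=22/145 = 0.15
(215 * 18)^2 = 14976900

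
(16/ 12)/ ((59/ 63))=84/59 = 1.42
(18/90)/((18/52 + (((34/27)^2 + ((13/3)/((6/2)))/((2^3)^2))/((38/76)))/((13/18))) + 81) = 16848/7227785 = 0.00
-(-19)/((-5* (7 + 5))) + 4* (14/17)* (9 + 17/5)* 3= 124669/1020 = 122.22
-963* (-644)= 620172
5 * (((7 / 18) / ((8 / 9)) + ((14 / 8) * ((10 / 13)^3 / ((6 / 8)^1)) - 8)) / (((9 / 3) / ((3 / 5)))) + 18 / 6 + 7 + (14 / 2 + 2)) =88.50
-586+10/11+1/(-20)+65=-114431/220 = -520.14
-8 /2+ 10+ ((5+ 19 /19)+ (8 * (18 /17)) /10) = 1092/85 = 12.85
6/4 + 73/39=263/78 = 3.37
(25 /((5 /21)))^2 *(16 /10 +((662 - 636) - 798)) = -8493660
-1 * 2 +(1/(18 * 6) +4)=217/108 = 2.01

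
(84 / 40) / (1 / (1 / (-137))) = -21/1370 = -0.02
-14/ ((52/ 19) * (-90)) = 133/2340 = 0.06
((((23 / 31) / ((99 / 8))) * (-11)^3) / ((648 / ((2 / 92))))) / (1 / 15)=-605/15066 = -0.04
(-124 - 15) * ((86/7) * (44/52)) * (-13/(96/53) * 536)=233467597/42 = 5558752.31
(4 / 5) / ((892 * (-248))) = -1/276520 = 0.00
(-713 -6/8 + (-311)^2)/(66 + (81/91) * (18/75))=873665975/602544 = 1449.96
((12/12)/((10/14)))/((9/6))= 14/15 = 0.93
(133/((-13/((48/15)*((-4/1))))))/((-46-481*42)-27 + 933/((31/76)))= -263872/36245105 = -0.01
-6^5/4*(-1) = 1944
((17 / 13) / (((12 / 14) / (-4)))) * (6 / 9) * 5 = -2380/117 = -20.34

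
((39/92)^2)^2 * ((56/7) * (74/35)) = 85597317/156710960 = 0.55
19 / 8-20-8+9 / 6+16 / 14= -1287/56 = -22.98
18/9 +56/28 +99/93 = 157/31 = 5.06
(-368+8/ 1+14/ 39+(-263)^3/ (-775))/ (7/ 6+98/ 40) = 399197876/62465 = 6390.74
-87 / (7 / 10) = -870/7 = -124.29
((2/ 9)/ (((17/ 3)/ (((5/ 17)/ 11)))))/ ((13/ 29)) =290/123981 = 0.00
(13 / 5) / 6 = 13/30 = 0.43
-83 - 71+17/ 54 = -8299/54 = -153.69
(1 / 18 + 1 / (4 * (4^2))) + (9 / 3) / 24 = 113/576 = 0.20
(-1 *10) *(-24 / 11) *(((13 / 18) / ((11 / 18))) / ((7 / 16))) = 49920/847 = 58.94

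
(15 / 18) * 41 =205/6 = 34.17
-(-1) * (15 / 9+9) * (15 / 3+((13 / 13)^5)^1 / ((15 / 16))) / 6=1456/135 = 10.79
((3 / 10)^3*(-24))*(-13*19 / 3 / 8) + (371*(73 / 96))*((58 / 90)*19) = 373788577/108000 = 3461.01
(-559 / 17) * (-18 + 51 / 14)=112359/238 = 472.10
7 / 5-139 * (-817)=567822/5 = 113564.40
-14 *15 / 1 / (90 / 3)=-7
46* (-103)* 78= -369564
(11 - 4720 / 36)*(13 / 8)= -195.18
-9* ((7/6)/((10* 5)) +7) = -6321/100 = -63.21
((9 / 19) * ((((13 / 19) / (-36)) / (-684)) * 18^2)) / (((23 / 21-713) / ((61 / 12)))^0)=117/27436 = 0.00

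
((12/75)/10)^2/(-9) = -4/140625 = 0.00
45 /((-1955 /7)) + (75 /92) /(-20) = -1263/6256 = -0.20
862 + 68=930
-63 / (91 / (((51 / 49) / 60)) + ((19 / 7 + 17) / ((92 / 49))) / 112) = -34272/2853811 = -0.01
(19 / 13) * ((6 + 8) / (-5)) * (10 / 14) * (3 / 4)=-57/26 = -2.19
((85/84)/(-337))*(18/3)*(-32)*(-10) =-13600/2359 = -5.77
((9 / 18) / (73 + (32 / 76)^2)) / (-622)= -361/32862748 = 0.00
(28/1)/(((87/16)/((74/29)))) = 33152/2523 = 13.14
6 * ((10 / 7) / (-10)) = -6/7 = -0.86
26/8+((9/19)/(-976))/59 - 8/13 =37472671/14223248 = 2.63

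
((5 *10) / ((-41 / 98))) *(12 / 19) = -75.48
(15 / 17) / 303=5/1717 = 0.00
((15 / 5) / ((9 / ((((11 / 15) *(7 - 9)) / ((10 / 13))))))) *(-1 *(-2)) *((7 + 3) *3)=-572/15 = -38.13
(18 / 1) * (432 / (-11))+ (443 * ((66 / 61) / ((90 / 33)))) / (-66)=-14283683/20130 = -709.57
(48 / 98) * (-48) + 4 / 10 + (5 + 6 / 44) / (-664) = -82738181/3578960 = -23.12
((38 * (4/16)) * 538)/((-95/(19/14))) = -5111/70 = -73.01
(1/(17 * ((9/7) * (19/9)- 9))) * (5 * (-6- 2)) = 70/187 = 0.37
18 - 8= 10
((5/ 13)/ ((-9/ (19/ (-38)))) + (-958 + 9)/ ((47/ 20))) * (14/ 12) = -471.11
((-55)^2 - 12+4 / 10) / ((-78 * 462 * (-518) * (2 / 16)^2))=9272/897435 = 0.01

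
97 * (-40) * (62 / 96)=-15035/6 = -2505.83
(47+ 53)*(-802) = -80200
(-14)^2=196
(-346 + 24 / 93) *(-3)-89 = 29395/31 = 948.23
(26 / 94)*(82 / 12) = 533/282 = 1.89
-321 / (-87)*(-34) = -3638/29 = -125.45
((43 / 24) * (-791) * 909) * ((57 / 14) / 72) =-9324421/128 = -72847.04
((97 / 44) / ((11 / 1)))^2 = 9409/234256 = 0.04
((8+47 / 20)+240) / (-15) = -1669/100 = -16.69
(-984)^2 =968256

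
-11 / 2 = -5.50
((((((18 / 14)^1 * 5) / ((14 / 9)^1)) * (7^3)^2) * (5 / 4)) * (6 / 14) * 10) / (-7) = -1488375/4 = -372093.75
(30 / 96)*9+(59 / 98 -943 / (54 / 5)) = -1776001/21168 = -83.90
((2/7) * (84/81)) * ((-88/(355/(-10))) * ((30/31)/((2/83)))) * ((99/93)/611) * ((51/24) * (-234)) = -81950880/3206857 = -25.55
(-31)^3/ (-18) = 29791/18 = 1655.06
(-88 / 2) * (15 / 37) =-660/37 = -17.84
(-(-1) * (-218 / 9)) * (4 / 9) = -872/81 = -10.77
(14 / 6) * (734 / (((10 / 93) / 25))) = 398195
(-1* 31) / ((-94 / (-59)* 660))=-0.03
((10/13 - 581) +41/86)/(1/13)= -648165/86 = -7536.80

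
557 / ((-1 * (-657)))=557/657 = 0.85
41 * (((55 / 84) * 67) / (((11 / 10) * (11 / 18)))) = 206025/77 = 2675.65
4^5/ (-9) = -1024/9 = -113.78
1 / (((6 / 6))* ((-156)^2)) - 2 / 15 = -0.13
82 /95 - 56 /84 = 56/285 = 0.20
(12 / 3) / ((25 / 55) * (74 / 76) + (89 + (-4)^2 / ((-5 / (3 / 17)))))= 142120/3157831 = 0.05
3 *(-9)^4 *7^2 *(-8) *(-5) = 38578680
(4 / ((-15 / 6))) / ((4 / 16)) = -32/5 = -6.40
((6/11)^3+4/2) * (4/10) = 5756/6655 = 0.86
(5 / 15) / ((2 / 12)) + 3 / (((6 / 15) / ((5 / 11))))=119/22 = 5.41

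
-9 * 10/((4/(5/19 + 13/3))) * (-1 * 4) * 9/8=17685/38 = 465.39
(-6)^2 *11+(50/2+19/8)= 3387/8 = 423.38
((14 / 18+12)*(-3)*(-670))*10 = 770500/3 = 256833.33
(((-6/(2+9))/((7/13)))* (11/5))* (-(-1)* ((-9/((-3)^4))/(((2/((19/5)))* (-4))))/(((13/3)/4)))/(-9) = 19/1575 = 0.01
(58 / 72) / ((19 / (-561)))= -5423/228 = -23.79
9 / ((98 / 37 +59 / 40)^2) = 19713600/37246609 = 0.53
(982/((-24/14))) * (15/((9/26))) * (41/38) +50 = -9142505/342 = -26732.47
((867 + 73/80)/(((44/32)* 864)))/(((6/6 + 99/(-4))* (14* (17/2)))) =-9919/38372400 = 0.00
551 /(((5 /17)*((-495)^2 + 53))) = 9367/1225390 = 0.01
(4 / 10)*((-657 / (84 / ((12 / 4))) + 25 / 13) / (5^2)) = -7841/22750 = -0.34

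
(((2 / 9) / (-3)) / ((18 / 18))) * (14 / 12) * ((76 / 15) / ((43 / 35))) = -0.36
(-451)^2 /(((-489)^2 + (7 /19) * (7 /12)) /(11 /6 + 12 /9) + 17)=146855522/54531911 = 2.69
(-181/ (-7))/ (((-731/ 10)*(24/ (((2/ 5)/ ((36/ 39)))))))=-2353/368424 = -0.01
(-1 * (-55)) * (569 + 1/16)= 500775/16 = 31298.44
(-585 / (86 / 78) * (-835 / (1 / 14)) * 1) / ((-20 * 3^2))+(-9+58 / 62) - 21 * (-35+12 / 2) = -90263771/2666 = -33857.38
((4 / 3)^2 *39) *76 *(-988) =-15618304/3 = -5206101.33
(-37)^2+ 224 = 1593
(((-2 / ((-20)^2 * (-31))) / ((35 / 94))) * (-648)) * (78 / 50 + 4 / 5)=-449226/678125 = -0.66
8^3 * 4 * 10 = 20480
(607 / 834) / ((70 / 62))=0.64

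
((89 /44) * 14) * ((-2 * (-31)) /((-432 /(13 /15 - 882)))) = 255259921/71280 = 3581.09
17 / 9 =1.89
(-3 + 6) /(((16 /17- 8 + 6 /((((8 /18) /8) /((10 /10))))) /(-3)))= -51/572 = -0.09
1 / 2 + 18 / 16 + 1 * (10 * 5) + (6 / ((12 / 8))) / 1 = 445/8 = 55.62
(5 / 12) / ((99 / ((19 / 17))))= 95/20196 = 0.00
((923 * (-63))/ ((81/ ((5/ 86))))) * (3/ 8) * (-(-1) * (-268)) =2164435/516 = 4194.64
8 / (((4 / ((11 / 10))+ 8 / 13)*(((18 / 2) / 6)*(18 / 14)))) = 1001/1026 = 0.98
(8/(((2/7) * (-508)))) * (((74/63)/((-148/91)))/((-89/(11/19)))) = -1001/3865626 = 0.00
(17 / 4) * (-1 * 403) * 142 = -486421/2 = -243210.50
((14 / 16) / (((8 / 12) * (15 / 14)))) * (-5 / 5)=-49/40 = -1.22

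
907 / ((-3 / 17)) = -15419/3 = -5139.67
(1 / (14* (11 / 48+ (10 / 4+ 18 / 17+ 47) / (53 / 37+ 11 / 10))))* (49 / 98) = 191148/108079573 = 0.00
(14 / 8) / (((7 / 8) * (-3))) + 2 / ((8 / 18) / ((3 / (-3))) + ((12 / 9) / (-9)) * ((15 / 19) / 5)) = -593/120 = -4.94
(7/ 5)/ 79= 7/395 = 0.02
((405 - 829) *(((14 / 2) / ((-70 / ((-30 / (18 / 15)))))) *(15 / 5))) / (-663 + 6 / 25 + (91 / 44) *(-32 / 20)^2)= 874500/180803 = 4.84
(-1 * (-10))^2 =100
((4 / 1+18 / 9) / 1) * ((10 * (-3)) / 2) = -90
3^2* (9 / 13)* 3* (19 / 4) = 4617/52 = 88.79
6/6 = 1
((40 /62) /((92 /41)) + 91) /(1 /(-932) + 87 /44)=166820544/3611345 = 46.19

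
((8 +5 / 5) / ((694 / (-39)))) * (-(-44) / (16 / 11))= -42471/2776 = -15.30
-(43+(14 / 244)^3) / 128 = -78081807/232428544 = -0.34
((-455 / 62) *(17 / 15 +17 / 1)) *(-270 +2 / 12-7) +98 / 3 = 10287382/279 = 36872.34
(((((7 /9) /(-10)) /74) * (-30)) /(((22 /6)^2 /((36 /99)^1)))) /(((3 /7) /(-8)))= -784/49247 = -0.02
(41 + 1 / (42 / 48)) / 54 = 295/378 = 0.78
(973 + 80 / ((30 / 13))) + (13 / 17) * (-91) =47842/51 = 938.08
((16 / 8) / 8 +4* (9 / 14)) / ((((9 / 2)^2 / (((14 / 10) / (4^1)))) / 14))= 553/810 = 0.68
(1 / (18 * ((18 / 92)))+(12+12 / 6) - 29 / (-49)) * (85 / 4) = 2509285/7938 = 316.11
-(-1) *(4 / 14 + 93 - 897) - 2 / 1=-5640/7 = -805.71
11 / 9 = 1.22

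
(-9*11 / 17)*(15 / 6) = -495/34 = -14.56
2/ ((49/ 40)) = 80/49 = 1.63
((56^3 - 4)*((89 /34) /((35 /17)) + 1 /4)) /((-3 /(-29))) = 90396277/35 = 2582750.77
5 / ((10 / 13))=13/2 = 6.50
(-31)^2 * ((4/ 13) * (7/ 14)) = 1922/13 = 147.85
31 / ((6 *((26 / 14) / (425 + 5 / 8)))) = 246295/208 = 1184.11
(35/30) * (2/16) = 7/48 = 0.15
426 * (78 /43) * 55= 1827540/43 = 42500.93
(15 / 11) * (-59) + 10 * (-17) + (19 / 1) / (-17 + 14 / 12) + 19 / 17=-234252/935 = -250.54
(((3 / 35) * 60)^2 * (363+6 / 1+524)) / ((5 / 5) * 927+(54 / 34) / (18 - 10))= 17488512/686539 = 25.47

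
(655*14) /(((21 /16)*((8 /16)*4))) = 10480/3 = 3493.33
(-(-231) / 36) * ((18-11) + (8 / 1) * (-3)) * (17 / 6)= -22253/72 = -309.07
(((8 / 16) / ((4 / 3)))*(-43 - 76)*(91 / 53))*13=-422331/424 = -996.06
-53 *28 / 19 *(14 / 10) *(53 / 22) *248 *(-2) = 136539872/1045 = 130660.16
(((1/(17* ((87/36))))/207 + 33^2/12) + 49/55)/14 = 685817617/104772360 = 6.55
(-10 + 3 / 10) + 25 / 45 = -823/90 = -9.14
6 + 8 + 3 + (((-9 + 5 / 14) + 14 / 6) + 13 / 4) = 1171/84 = 13.94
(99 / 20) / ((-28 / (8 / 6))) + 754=753.76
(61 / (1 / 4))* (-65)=-15860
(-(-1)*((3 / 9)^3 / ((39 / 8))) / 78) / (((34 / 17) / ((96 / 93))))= 64/1273077 = 0.00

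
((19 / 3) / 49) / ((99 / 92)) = 1748/14553 = 0.12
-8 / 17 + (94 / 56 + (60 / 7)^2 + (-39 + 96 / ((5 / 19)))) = 6671953/16660 = 400.48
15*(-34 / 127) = -510/127 = -4.02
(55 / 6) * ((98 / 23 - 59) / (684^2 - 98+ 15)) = -69245/64552674 = 0.00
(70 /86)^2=1225/1849 = 0.66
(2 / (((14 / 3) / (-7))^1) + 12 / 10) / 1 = -9/5 = -1.80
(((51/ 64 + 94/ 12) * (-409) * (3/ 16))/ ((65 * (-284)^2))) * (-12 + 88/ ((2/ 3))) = -2033139/134211584 = -0.02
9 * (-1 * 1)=-9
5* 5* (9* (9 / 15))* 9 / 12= 405/4 = 101.25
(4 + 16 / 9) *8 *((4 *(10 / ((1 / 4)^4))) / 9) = 4259840/81 = 52590.62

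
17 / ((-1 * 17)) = -1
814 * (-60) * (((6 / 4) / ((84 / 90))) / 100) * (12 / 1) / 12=-784.93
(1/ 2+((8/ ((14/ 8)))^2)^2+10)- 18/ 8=4273537/9604 = 444.97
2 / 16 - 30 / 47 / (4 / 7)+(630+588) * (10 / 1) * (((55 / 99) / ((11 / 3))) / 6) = 3804091/12408 = 306.58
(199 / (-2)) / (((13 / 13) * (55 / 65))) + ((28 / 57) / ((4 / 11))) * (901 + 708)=2578187/1254 = 2055.97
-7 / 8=-0.88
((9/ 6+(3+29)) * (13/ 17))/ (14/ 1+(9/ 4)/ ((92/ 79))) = 1.61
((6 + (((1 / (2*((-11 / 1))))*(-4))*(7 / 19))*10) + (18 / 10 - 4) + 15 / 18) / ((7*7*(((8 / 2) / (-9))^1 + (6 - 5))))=99753/512050 = 0.19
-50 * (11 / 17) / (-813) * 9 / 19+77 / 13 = 5.94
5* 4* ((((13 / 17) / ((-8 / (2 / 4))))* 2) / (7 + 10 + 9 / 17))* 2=-65/298 = -0.22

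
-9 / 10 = -0.90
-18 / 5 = -3.60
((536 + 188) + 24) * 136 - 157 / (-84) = 8545309/84 = 101729.87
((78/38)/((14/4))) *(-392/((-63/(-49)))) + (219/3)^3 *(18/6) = 66511715/57 = 1166872.19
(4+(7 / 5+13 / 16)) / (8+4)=497/960 = 0.52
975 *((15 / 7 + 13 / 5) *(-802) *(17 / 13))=-33948660/7 = -4849808.57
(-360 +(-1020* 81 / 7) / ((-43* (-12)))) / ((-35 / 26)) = 599274/2107 = 284.42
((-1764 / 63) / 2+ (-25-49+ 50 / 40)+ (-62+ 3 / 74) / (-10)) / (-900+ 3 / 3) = 5961/66526 = 0.09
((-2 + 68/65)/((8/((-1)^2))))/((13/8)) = -62/845 = -0.07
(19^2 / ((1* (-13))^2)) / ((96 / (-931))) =-336091/16224 = -20.72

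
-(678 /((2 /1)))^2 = -114921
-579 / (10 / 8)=-2316/5 = -463.20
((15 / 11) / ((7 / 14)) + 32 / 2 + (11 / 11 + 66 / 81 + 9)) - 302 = -272.46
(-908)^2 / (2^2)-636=205480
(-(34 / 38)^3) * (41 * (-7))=1410031/6859 = 205.57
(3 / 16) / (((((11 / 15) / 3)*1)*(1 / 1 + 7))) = 135/1408 = 0.10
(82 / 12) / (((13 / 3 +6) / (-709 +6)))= -28823/62 = -464.89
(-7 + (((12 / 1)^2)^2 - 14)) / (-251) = -20715/251 = -82.53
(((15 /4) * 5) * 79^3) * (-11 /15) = -27117145/4 = -6779286.25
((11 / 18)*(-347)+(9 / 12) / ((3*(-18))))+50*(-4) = -412.07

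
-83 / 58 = -1.43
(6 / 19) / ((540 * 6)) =1/10260 = 0.00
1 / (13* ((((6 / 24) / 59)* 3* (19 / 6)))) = 472/247 = 1.91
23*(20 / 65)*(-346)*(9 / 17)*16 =-4583808/221 = -20741.21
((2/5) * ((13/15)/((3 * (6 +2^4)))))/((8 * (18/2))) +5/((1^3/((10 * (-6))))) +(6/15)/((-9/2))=-53475827/178200 = -300.09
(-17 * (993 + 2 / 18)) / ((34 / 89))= -44193.44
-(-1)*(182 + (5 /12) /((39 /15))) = 28417/156 = 182.16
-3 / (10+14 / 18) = -27/97 = -0.28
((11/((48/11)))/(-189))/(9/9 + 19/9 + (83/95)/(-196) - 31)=80465/168277212 = 0.00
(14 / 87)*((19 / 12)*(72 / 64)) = 133/464 = 0.29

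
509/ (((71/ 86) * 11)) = 43774/781 = 56.05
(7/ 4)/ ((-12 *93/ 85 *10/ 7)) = -833/8928 = -0.09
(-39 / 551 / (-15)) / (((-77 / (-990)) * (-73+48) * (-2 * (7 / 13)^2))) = 19773/4724825 = 0.00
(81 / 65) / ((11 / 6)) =486/715 = 0.68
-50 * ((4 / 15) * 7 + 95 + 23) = -17980/3 = -5993.33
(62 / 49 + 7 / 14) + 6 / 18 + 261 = 77351/294 = 263.10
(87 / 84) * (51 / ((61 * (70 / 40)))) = 1479/2989 = 0.49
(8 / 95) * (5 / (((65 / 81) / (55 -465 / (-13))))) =152928/3211 = 47.63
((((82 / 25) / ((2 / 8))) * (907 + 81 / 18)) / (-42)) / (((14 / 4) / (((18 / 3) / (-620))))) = 149486/189875 = 0.79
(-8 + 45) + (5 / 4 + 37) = 301/4 = 75.25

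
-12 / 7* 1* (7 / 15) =-0.80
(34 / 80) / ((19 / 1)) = 17/760 = 0.02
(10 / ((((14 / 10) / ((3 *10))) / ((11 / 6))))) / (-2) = -1375/7 = -196.43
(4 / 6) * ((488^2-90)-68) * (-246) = -39029704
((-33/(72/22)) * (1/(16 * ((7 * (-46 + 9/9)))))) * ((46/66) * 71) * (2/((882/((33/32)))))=197593/853493760 = 0.00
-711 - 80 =-791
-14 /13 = -1.08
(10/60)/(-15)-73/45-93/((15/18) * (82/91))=-154343/1230 = -125.48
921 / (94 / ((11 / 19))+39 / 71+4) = 239767/43453 = 5.52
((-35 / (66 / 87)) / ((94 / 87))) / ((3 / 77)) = -206045/188 = -1095.98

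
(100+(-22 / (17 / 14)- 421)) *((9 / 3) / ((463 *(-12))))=5765/31484 = 0.18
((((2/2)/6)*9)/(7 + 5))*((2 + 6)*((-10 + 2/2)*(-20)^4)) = -1440000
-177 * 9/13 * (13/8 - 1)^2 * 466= -22305.83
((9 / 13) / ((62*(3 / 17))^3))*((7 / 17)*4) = 2023/2323698 = 0.00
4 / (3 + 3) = 2/3 = 0.67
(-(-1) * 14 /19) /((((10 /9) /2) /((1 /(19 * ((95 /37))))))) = 4662/171475 = 0.03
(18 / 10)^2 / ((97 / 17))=1377/2425 = 0.57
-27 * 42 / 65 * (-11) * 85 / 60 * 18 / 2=318087/130 = 2446.82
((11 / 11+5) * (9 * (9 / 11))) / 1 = 486/11 = 44.18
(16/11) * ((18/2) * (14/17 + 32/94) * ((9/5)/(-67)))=-0.41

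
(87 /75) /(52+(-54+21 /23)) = -667/625 = -1.07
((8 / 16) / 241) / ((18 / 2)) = 1/4338 = 0.00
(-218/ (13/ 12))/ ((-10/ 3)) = 60.37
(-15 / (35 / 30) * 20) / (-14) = 900/49 = 18.37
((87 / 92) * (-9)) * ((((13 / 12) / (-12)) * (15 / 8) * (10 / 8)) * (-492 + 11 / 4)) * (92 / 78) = -4256475/4096 = -1039.18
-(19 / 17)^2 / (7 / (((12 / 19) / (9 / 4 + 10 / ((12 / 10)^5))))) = -886464/49306579 = -0.02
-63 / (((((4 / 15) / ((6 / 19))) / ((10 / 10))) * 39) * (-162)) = 35/2964 = 0.01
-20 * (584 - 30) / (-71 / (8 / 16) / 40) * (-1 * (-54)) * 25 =299160000/71 = 4213521.13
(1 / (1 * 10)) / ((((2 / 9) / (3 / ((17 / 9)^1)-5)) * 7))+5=4.78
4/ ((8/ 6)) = 3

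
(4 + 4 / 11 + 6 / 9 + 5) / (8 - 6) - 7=-1.98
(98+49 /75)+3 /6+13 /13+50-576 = -63877/150 = -425.85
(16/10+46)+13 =60.60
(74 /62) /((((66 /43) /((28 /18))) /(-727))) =-8096599/9207 = -879.40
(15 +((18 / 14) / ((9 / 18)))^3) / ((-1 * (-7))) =10977/2401 = 4.57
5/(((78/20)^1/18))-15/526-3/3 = 150767/6838 = 22.05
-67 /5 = -13.40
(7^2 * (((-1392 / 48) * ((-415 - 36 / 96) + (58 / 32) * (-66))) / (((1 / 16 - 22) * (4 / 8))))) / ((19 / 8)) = -194620160/6669 = -29182.81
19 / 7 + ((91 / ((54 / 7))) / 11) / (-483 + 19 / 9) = 5422853/1999536 = 2.71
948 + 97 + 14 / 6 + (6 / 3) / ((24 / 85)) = 12653/12 = 1054.42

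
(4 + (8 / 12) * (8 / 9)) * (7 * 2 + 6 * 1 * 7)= 6944/27 = 257.19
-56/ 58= -28/29 = -0.97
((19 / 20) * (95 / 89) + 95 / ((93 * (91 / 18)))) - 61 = -60039535/1004276 = -59.78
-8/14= -4/7 = -0.57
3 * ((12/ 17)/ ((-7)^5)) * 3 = -108/285719 = 0.00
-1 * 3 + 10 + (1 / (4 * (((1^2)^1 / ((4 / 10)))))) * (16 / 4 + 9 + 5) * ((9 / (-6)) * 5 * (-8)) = 115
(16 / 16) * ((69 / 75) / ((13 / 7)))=161/325 = 0.50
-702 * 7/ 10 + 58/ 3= -7081/15 = -472.07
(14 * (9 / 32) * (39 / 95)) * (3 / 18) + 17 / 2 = 26659/3040 = 8.77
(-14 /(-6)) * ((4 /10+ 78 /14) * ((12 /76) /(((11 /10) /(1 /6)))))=1/3 = 0.33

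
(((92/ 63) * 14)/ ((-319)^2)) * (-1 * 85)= -15640/915849 = -0.02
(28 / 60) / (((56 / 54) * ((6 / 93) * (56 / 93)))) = 25947/2240 = 11.58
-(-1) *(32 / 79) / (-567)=-32/44793 = 0.00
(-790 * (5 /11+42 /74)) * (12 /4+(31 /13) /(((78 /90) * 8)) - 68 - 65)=104693.29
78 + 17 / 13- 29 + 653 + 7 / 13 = 9150/13 = 703.85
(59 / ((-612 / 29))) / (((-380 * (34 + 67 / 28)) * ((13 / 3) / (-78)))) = -11977/3291370 = 0.00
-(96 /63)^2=-1024/441 = -2.32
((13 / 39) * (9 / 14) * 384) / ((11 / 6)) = 44.88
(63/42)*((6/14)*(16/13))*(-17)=-1224/91 = -13.45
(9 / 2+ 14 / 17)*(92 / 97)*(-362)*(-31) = 93434372/1649 = 56661.23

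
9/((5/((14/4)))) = 63/10 = 6.30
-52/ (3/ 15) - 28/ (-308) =-2859/11 = -259.91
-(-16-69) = 85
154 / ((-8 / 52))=-1001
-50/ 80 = -5/8 = -0.62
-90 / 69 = -30/23 = -1.30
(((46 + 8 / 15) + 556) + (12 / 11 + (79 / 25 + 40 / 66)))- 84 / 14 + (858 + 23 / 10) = 2411789/1650 = 1461.69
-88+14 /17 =-1482/17 = -87.18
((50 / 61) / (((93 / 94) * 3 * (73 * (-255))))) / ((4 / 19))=-4465/63361737 = 0.00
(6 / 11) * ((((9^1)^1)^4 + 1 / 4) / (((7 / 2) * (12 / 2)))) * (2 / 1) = 26245/77 = 340.84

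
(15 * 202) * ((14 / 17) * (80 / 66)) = 565600/187 = 3024.60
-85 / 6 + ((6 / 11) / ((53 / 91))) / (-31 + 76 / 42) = -30446011/2144274 = -14.20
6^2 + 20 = 56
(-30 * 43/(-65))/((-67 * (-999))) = 86/290043 = 0.00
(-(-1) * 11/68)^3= 1331/314432 = 0.00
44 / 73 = 0.60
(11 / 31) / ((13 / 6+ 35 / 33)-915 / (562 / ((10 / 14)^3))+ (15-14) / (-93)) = 34987029/258645449 = 0.14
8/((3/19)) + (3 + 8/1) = 185/3 = 61.67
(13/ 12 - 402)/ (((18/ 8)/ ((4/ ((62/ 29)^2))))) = -4046051/25947 = -155.94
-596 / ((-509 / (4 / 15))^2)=-9536/58293225 = 0.00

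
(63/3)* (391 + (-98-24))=5649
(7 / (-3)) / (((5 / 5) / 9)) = -21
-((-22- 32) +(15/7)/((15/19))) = 359/7 = 51.29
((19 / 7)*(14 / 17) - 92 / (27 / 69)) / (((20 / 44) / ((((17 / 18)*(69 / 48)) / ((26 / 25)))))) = -22535975/33696 = -668.80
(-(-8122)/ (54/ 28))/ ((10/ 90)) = 113708/3 = 37902.67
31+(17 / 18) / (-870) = 485443/15660 = 31.00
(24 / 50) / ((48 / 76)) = 0.76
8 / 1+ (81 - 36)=53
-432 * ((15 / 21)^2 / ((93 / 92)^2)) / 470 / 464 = -63480/64182307 = 0.00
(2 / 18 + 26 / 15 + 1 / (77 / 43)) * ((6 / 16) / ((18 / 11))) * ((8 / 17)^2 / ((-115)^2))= 1448/157035375 = 0.00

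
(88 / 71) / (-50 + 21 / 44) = -3872/154709 = -0.03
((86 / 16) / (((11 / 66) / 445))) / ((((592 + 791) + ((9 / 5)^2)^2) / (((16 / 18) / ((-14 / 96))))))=-62.77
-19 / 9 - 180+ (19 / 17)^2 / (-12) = -1895767/10404 = -182.22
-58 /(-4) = 29/2 = 14.50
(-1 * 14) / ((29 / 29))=-14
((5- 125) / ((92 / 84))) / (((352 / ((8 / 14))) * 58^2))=-45/851092 = 0.00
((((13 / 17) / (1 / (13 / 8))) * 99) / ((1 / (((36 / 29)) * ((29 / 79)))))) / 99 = 1521/2686 = 0.57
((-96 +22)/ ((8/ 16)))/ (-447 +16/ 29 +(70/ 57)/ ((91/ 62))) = 0.33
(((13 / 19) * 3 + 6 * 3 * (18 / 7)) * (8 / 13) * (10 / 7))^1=514320/12103 = 42.50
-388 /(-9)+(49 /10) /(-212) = 822119/19080 = 43.09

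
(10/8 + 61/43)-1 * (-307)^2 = -16210369/172 = -94246.33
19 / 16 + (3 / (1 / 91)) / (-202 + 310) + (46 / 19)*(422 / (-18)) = -48377/912 = -53.04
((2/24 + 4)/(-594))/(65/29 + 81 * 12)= -1421/201387384 = 0.00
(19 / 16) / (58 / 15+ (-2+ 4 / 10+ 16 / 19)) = 5415/14176 = 0.38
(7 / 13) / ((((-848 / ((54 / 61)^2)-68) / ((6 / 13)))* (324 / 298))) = -28161/141693656 = 0.00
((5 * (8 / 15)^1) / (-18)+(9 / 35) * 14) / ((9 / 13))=4.99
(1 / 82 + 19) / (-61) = -1559/5002 = -0.31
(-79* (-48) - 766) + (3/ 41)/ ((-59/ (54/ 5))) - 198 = 34204498/12095 = 2827.99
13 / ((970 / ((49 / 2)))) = 637/1940 = 0.33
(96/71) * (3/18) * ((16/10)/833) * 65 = 1664/59143 = 0.03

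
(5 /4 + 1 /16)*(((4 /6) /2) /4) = 7/64 = 0.11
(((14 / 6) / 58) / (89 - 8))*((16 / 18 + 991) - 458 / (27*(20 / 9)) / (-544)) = 339944969/690042240 = 0.49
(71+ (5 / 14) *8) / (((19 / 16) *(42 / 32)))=132352/2793 = 47.39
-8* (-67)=536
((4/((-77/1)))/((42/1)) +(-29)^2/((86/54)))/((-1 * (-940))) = 36717133/65359140 = 0.56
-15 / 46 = -0.33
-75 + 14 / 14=-74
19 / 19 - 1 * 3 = -2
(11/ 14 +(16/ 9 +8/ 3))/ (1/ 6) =659/21 = 31.38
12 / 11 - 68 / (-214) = 1658/1177 = 1.41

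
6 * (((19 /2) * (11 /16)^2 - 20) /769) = -23823/196864 = -0.12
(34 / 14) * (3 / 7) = 51/49 = 1.04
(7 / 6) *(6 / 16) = 7/16 = 0.44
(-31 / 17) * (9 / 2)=-279/34 = -8.21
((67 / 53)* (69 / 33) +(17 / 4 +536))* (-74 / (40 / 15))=-140528997/9328 = -15065.29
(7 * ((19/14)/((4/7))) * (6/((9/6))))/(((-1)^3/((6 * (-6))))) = 2394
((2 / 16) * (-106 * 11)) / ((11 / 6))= -79.50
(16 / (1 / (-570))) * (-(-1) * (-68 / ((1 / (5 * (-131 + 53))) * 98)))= -120931200/49 = -2467983.67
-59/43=-1.37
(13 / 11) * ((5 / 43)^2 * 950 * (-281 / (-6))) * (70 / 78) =116790625/183051 = 638.02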